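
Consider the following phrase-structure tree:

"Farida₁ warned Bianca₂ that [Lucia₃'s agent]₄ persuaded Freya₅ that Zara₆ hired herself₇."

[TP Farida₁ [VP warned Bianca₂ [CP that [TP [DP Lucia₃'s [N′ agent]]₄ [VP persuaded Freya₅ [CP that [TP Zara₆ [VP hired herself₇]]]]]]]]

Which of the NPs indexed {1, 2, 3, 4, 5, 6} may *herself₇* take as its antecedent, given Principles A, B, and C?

{6}

*herself* is an anaphor, so Principle A applies: it must be bound in its binding domain.
Binding domain of *herself₇*: the embedded TP, whose subject is Zara₆.
*Farida₁* c-commands the anaphor but is outside its binding domain → cannot satisfy Principle A.
*Bianca₂* c-commands the anaphor but is outside its binding domain → cannot satisfy Principle A.
*Lucia₃* does not c-command the anaphor → cannot bind it.
*[Lucia₃'s agent]₄* c-commands the anaphor but is outside its binding domain → cannot satisfy Principle A.
*Freya₅* c-commands the anaphor but is outside its binding domain → cannot satisfy Principle A.
*Zara₆* c-commands the anaphor within its binding domain → licit binder.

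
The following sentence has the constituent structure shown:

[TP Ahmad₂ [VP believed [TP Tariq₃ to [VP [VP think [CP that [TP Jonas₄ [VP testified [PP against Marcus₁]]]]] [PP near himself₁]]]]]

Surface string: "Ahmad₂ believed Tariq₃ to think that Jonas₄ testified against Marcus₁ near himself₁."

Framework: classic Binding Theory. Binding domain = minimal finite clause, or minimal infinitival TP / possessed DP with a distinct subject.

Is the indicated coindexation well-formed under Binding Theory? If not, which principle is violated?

The two coindexed NPs are *Marcus₁* and *himself₁*.
*himself₁* is an anaphor. Principle A requires it to be bound within its binding domain — the embedded TP, whose subject is Tariq₃.
Within that domain it is c-commanded by *Tariq₃*, which does not share its index.
*Marcus₁* does not c-command the anaphor at all.
The anaphor is unbound in its domain → Principle A violation.

Principle A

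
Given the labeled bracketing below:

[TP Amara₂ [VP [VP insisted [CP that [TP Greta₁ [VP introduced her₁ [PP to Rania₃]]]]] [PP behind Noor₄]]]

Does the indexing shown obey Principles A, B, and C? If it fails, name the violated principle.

Principle B

The two coindexed NPs are *Greta₁* and *her₁*.
*her₁* is a pronoun. Its binding domain is the embedded TP, whose subject is Greta₁.
*Greta₁* c-commands it within that domain and carries the same index.
The pronoun is locally bound → Principle B violation.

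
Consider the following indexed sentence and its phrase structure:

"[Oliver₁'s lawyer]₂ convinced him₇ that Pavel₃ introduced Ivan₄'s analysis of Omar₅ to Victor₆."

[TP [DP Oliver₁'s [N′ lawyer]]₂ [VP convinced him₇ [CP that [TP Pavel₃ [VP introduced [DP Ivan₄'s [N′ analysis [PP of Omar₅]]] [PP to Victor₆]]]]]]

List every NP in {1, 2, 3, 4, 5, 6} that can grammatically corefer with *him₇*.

*him* is a pronoun, so Principle B applies: it must be free in its binding domain.
Binding domain of *him₇*: the matrix TP, whose subject is [Oliver₁'s lawyer]₂.
*Oliver₁* and the pronoun do not c-command one another → neither Principle B nor Principle C is at stake; coindexation permitted.
*[Oliver₁'s lawyer]₂* c-commands the pronoun within its binding domain → coindexation would violate Principle B.
*Pavel₃*: the pronoun c-commands this R-expression → coindexation would violate Principle C on *Pavel₃*.
*Ivan₄*: the pronoun c-commands this R-expression → coindexation would violate Principle C on *Ivan₄*.
*Omar₅*: the pronoun c-commands this R-expression → coindexation would violate Principle C on *Omar₅*.
*Victor₆*: the pronoun c-commands this R-expression → coindexation would violate Principle C on *Victor₆*.

{1}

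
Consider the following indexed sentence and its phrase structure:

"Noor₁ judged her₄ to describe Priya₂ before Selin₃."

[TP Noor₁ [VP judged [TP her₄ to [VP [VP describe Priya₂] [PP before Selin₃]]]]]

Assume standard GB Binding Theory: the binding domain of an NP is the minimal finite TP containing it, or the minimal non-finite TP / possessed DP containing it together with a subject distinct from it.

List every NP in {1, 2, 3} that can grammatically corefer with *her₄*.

*her* is a pronoun, so Principle B applies: it must be free in its binding domain.
Binding domain of *her₄*: the matrix TP, whose subject is Noor₁.
*Noor₁* c-commands the pronoun within its binding domain → coindexation would violate Principle B.
*Priya₂*: the pronoun c-commands this R-expression → coindexation would violate Principle C on *Priya₂*.
*Selin₃*: the pronoun c-commands this R-expression → coindexation would violate Principle C on *Selin₃*.

none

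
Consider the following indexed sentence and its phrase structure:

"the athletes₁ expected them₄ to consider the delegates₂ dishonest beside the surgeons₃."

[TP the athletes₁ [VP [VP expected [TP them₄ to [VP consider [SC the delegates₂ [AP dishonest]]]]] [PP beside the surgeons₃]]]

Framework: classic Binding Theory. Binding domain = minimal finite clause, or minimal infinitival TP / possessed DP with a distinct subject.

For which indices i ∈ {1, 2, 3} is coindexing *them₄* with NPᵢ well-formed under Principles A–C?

*them* is a pronoun, so Principle B applies: it must be free in its binding domain.
Binding domain of *them₄*: the matrix TP, whose subject is the athletes₁.
*the athletes₁* c-commands the pronoun within its binding domain → coindexation would violate Principle B.
*the delegates₂*: the pronoun c-commands this R-expression → coindexation would violate Principle C on *the delegates₂*.
*the surgeons₃* and the pronoun do not c-command one another → neither Principle B nor Principle C is at stake; coindexation permitted.

{3}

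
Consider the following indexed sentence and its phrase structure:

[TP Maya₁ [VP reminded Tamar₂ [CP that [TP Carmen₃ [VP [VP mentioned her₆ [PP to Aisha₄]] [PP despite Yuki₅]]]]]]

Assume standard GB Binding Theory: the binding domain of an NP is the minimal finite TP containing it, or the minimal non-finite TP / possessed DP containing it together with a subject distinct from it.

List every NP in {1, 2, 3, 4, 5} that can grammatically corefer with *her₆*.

{1, 2, 5}

*her* is a pronoun, so Principle B applies: it must be free in its binding domain.
Binding domain of *her₆*: the embedded TP, whose subject is Carmen₃.
*Maya₁* c-commands the pronoun but from outside its binding domain, and is not c-commanded by it → coindexation permitted.
*Tamar₂* c-commands the pronoun but from outside its binding domain, and is not c-commanded by it → coindexation permitted.
*Carmen₃* c-commands the pronoun within its binding domain → coindexation would violate Principle B.
*Aisha₄*: the pronoun c-commands this R-expression → coindexation would violate Principle C on *Aisha₄*.
*Yuki₅* and the pronoun do not c-command one another → neither Principle B nor Principle C is at stake; coindexation permitted.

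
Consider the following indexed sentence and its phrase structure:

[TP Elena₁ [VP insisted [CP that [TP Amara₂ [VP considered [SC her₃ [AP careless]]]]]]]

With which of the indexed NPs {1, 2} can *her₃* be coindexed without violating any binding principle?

*her* is a pronoun, so Principle B applies: it must be free in its binding domain.
Binding domain of *her₃*: the embedded TP, whose subject is Amara₂.
*Elena₁* c-commands the pronoun but from outside its binding domain, and is not c-commanded by it → coindexation permitted.
*Amara₂* c-commands the pronoun within its binding domain → coindexation would violate Principle B.

{1}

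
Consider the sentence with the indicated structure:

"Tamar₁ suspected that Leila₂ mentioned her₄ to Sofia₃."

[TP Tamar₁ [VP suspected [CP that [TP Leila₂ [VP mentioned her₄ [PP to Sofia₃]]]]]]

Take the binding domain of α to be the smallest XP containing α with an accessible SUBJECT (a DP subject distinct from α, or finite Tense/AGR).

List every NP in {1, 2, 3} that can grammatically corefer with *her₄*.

*her* is a pronoun, so Principle B applies: it must be free in its binding domain.
Binding domain of *her₄*: the embedded TP, whose subject is Leila₂.
*Tamar₁* c-commands the pronoun but from outside its binding domain, and is not c-commanded by it → coindexation permitted.
*Leila₂* c-commands the pronoun within its binding domain → coindexation would violate Principle B.
*Sofia₃*: the pronoun c-commands this R-expression → coindexation would violate Principle C on *Sofia₃*.

{1}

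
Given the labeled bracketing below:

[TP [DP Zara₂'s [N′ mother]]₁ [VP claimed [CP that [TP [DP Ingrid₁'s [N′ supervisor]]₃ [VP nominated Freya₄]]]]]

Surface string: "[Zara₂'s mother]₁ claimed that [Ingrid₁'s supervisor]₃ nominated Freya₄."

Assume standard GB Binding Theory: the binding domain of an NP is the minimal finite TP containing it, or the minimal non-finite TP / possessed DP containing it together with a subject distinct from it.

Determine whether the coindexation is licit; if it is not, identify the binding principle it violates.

The two coindexed NPs are *[Zara₂'s mother]₁* and *Ingrid₁*.
*Ingrid₁* is an R-expression. Principle C requires it to be free everywhere.
*[Zara₂'s mother]₁* c-commands it and carries the same index.
The R-expression is bound → Principle C violation.

Principle C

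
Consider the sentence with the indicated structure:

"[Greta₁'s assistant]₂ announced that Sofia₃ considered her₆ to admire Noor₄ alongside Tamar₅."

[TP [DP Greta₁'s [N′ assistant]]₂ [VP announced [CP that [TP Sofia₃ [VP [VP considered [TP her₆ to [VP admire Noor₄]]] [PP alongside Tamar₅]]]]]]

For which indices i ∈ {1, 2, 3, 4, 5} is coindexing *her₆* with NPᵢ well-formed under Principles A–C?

*her* is a pronoun, so Principle B applies: it must be free in its binding domain.
Binding domain of *her₆*: the embedded TP, whose subject is Sofia₃.
*Greta₁* and the pronoun do not c-command one another → neither Principle B nor Principle C is at stake; coindexation permitted.
*[Greta₁'s assistant]₂* c-commands the pronoun but from outside its binding domain, and is not c-commanded by it → coindexation permitted.
*Sofia₃* c-commands the pronoun within its binding domain → coindexation would violate Principle B.
*Noor₄*: the pronoun c-commands this R-expression → coindexation would violate Principle C on *Noor₄*.
*Tamar₅* and the pronoun do not c-command one another → neither Principle B nor Principle C is at stake; coindexation permitted.

{1, 2, 5}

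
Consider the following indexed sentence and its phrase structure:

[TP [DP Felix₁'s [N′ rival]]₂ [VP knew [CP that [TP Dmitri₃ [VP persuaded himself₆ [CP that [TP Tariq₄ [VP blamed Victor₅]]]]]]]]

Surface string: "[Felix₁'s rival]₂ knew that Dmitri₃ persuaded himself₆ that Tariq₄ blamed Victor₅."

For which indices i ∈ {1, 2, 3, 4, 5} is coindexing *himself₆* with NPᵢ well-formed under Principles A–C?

{3}

*himself* is an anaphor, so Principle A applies: it must be bound in its binding domain.
Binding domain of *himself₆*: the embedded TP, whose subject is Dmitri₃.
*Felix₁* does not c-command the anaphor → cannot bind it.
*[Felix₁'s rival]₂* c-commands the anaphor but is outside its binding domain → cannot satisfy Principle A.
*Dmitri₃* c-commands the anaphor within its binding domain → licit binder.
*Tariq₄* does not c-command the anaphor → cannot bind it.
*Victor₅* does not c-command the anaphor → cannot bind it.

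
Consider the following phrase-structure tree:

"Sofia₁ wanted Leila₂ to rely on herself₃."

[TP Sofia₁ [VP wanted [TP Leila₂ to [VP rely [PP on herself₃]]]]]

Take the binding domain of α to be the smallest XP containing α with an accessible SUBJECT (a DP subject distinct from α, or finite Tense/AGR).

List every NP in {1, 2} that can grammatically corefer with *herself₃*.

*herself* is an anaphor, so Principle A applies: it must be bound in its binding domain.
Binding domain of *herself₃*: the embedded TP, whose subject is Leila₂.
*Sofia₁* c-commands the anaphor but is outside its binding domain → cannot satisfy Principle A.
*Leila₂* c-commands the anaphor within its binding domain → licit binder.

{2}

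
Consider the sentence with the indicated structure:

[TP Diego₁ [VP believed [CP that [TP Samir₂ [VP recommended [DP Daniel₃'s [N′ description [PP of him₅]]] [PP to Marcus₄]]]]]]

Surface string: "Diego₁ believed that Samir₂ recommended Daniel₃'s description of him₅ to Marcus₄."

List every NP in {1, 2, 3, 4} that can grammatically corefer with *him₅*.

{1, 2, 4}

*him* is a pronoun, so Principle B applies: it must be free in its binding domain.
Binding domain of *him₅*: the possessed DP, whose subject is Daniel₃.
*Diego₁* c-commands the pronoun but from outside its binding domain, and is not c-commanded by it → coindexation permitted.
*Samir₂* c-commands the pronoun but from outside its binding domain, and is not c-commanded by it → coindexation permitted.
*Daniel₃* c-commands the pronoun within its binding domain → coindexation would violate Principle B.
*Marcus₄* and the pronoun do not c-command one another → neither Principle B nor Principle C is at stake; coindexation permitted.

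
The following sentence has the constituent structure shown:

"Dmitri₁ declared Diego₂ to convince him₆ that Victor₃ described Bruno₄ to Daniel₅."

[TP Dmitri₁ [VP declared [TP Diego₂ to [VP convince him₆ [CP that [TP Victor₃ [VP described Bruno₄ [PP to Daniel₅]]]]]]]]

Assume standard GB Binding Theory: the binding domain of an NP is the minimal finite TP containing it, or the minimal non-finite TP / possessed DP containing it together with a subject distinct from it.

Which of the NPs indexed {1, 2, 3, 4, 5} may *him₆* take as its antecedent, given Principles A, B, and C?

*him* is a pronoun, so Principle B applies: it must be free in its binding domain.
Binding domain of *him₆*: the embedded TP, whose subject is Diego₂.
*Dmitri₁* c-commands the pronoun but from outside its binding domain, and is not c-commanded by it → coindexation permitted.
*Diego₂* c-commands the pronoun within its binding domain → coindexation would violate Principle B.
*Victor₃*: the pronoun c-commands this R-expression → coindexation would violate Principle C on *Victor₃*.
*Bruno₄*: the pronoun c-commands this R-expression → coindexation would violate Principle C on *Bruno₄*.
*Daniel₅*: the pronoun c-commands this R-expression → coindexation would violate Principle C on *Daniel₅*.

{1}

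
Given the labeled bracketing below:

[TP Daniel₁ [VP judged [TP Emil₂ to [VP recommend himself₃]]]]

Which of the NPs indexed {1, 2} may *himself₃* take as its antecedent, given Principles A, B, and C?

*himself* is an anaphor, so Principle A applies: it must be bound in its binding domain.
Binding domain of *himself₃*: the embedded TP, whose subject is Emil₂.
*Daniel₁* c-commands the anaphor but is outside its binding domain → cannot satisfy Principle A.
*Emil₂* c-commands the anaphor within its binding domain → licit binder.

{2}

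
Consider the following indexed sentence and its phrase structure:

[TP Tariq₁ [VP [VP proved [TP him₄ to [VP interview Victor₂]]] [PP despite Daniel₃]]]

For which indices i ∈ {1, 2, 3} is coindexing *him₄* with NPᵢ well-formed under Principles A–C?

{3}

*him* is a pronoun, so Principle B applies: it must be free in its binding domain.
Binding domain of *him₄*: the matrix TP, whose subject is Tariq₁.
*Tariq₁* c-commands the pronoun within its binding domain → coindexation would violate Principle B.
*Victor₂*: the pronoun c-commands this R-expression → coindexation would violate Principle C on *Victor₂*.
*Daniel₃* and the pronoun do not c-command one another → neither Principle B nor Principle C is at stake; coindexation permitted.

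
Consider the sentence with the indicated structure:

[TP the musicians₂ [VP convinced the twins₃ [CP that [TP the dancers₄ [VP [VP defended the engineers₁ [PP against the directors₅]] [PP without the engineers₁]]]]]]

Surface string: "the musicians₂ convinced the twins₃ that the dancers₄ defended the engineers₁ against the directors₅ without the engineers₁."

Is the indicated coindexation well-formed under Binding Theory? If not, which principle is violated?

grammatical

The two coindexed NPs are *the engineers₁* and *the engineers₁*.
*the engineers₁* is an R-expression; no coindexed NP c-commands it, so Principle C holds.
*the engineers₁* is an R-expression; *the engineers₁* does not c-command it, and no other NP shares its index, so Principle C is satisfied.
All principles are respected.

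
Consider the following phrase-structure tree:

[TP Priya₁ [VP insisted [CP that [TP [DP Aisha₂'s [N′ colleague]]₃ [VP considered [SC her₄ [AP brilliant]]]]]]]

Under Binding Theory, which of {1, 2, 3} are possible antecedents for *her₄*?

*her* is a pronoun, so Principle B applies: it must be free in its binding domain.
Binding domain of *her₄*: the embedded TP, whose subject is [Aisha₂'s colleague]₃.
*Priya₁* c-commands the pronoun but from outside its binding domain, and is not c-commanded by it → coindexation permitted.
*Aisha₂* and the pronoun do not c-command one another → neither Principle B nor Principle C is at stake; coindexation permitted.
*[Aisha₂'s colleague]₃* c-commands the pronoun within its binding domain → coindexation would violate Principle B.

{1, 2}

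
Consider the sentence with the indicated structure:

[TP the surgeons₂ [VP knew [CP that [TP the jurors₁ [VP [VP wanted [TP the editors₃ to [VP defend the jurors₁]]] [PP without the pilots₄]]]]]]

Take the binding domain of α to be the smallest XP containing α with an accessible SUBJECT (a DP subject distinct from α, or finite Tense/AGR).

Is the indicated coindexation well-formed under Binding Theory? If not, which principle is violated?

Principle C

The two coindexed NPs are *the jurors₁* (the higher occurrence) and *the jurors₁* (the lower occurrence).
*the jurors₁* (the lower occurrence) is an R-expression. Principle C requires it to be free everywhere.
*the jurors₁* (the higher occurrence) c-commands it and carries the same index.
The R-expression is bound → Principle C violation.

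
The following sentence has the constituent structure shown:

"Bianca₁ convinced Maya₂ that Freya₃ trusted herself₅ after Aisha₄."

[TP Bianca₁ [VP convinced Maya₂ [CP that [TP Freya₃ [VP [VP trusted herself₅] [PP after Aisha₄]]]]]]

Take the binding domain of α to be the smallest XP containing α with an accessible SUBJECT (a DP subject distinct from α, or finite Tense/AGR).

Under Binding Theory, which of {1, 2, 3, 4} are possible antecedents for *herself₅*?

{3}

*herself* is an anaphor, so Principle A applies: it must be bound in its binding domain.
Binding domain of *herself₅*: the embedded TP, whose subject is Freya₃.
*Bianca₁* c-commands the anaphor but is outside its binding domain → cannot satisfy Principle A.
*Maya₂* c-commands the anaphor but is outside its binding domain → cannot satisfy Principle A.
*Freya₃* c-commands the anaphor within its binding domain → licit binder.
*Aisha₄* does not c-command the anaphor → cannot bind it.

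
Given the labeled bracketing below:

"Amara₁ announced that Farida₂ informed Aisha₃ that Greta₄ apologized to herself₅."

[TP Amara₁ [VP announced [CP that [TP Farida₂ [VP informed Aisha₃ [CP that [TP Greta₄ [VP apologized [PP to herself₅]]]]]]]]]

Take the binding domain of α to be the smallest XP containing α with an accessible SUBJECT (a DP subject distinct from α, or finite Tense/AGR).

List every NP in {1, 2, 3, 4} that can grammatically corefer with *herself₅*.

{4}

*herself* is an anaphor, so Principle A applies: it must be bound in its binding domain.
Binding domain of *herself₅*: the embedded TP, whose subject is Greta₄.
*Amara₁* c-commands the anaphor but is outside its binding domain → cannot satisfy Principle A.
*Farida₂* c-commands the anaphor but is outside its binding domain → cannot satisfy Principle A.
*Aisha₃* c-commands the anaphor but is outside its binding domain → cannot satisfy Principle A.
*Greta₄* c-commands the anaphor within its binding domain → licit binder.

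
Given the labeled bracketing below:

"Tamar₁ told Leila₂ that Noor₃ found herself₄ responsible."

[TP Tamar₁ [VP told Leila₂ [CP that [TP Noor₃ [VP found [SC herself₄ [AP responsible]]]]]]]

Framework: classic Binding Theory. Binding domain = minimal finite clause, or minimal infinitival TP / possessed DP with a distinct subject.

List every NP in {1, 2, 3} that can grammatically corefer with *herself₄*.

{3}

*herself* is an anaphor, so Principle A applies: it must be bound in its binding domain.
Binding domain of *herself₄*: the embedded TP, whose subject is Noor₃.
*Tamar₁* c-commands the anaphor but is outside its binding domain → cannot satisfy Principle A.
*Leila₂* c-commands the anaphor but is outside its binding domain → cannot satisfy Principle A.
*Noor₃* c-commands the anaphor within its binding domain → licit binder.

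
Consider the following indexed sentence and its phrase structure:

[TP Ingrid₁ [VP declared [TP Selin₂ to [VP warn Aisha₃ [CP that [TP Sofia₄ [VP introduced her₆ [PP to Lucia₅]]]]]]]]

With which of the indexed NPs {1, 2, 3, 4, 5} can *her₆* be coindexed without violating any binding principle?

*her* is a pronoun, so Principle B applies: it must be free in its binding domain.
Binding domain of *her₆*: the embedded TP, whose subject is Sofia₄.
*Ingrid₁* c-commands the pronoun but from outside its binding domain, and is not c-commanded by it → coindexation permitted.
*Selin₂* c-commands the pronoun but from outside its binding domain, and is not c-commanded by it → coindexation permitted.
*Aisha₃* c-commands the pronoun but from outside its binding domain, and is not c-commanded by it → coindexation permitted.
*Sofia₄* c-commands the pronoun within its binding domain → coindexation would violate Principle B.
*Lucia₅*: the pronoun c-commands this R-expression → coindexation would violate Principle C on *Lucia₅*.

{1, 2, 3}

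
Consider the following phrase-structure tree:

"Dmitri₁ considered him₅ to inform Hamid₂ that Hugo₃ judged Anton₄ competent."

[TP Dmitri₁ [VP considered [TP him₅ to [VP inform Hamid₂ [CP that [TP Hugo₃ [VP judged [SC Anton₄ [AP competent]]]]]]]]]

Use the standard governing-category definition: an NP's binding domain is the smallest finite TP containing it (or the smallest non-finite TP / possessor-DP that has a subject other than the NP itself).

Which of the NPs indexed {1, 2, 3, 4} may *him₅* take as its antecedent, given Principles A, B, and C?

*him* is a pronoun, so Principle B applies: it must be free in its binding domain.
Binding domain of *him₅*: the matrix TP, whose subject is Dmitri₁.
*Dmitri₁* c-commands the pronoun within its binding domain → coindexation would violate Principle B.
*Hamid₂*: the pronoun c-commands this R-expression → coindexation would violate Principle C on *Hamid₂*.
*Hugo₃*: the pronoun c-commands this R-expression → coindexation would violate Principle C on *Hugo₃*.
*Anton₄*: the pronoun c-commands this R-expression → coindexation would violate Principle C on *Anton₄*.

none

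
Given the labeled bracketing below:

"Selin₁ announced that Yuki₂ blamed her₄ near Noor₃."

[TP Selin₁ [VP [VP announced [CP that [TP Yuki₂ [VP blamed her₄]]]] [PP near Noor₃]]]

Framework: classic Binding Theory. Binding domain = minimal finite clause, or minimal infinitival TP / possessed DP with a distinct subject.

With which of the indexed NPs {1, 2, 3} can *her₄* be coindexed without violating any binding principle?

{1, 3}

*her* is a pronoun, so Principle B applies: it must be free in its binding domain.
Binding domain of *her₄*: the embedded TP, whose subject is Yuki₂.
*Selin₁* c-commands the pronoun but from outside its binding domain, and is not c-commanded by it → coindexation permitted.
*Yuki₂* c-commands the pronoun within its binding domain → coindexation would violate Principle B.
*Noor₃* and the pronoun do not c-command one another → neither Principle B nor Principle C is at stake; coindexation permitted.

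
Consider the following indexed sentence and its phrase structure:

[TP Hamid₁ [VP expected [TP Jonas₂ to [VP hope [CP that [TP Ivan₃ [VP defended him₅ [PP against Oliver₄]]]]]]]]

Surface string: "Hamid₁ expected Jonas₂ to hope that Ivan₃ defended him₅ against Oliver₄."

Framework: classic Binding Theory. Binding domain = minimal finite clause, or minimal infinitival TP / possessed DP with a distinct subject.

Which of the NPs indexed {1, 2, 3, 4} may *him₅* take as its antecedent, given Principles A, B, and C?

{1, 2}

*him* is a pronoun, so Principle B applies: it must be free in its binding domain.
Binding domain of *him₅*: the embedded TP, whose subject is Ivan₃.
*Hamid₁* c-commands the pronoun but from outside its binding domain, and is not c-commanded by it → coindexation permitted.
*Jonas₂* c-commands the pronoun but from outside its binding domain, and is not c-commanded by it → coindexation permitted.
*Ivan₃* c-commands the pronoun within its binding domain → coindexation would violate Principle B.
*Oliver₄*: the pronoun c-commands this R-expression → coindexation would violate Principle C on *Oliver₄*.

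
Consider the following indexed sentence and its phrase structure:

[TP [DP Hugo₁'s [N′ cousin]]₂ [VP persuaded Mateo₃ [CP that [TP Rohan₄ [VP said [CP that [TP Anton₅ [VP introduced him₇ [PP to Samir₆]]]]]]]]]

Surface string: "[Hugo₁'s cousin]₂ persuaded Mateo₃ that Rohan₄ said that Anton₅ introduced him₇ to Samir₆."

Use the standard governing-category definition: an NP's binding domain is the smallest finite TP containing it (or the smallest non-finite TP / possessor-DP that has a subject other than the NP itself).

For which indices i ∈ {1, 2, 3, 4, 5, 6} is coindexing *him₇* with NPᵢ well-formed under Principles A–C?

{1, 2, 3, 4}

*him* is a pronoun, so Principle B applies: it must be free in its binding domain.
Binding domain of *him₇*: the embedded TP, whose subject is Anton₅.
*Hugo₁* and the pronoun do not c-command one another → neither Principle B nor Principle C is at stake; coindexation permitted.
*[Hugo₁'s cousin]₂* c-commands the pronoun but from outside its binding domain, and is not c-commanded by it → coindexation permitted.
*Mateo₃* c-commands the pronoun but from outside its binding domain, and is not c-commanded by it → coindexation permitted.
*Rohan₄* c-commands the pronoun but from outside its binding domain, and is not c-commanded by it → coindexation permitted.
*Anton₅* c-commands the pronoun within its binding domain → coindexation would violate Principle B.
*Samir₆*: the pronoun c-commands this R-expression → coindexation would violate Principle C on *Samir₆*.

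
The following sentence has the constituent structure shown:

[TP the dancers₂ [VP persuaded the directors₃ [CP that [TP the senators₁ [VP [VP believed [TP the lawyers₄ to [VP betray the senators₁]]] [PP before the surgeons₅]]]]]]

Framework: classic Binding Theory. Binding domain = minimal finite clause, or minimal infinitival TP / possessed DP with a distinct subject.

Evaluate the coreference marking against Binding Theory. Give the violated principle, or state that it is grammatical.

Principle C

The two coindexed NPs are *the senators₁* (the lower occurrence) and *the senators₁* (the higher occurrence).
*the senators₁* (the lower occurrence) is an R-expression. Principle C requires it to be free everywhere.
*the senators₁* (the higher occurrence) c-commands it and carries the same index.
The R-expression is bound → Principle C violation.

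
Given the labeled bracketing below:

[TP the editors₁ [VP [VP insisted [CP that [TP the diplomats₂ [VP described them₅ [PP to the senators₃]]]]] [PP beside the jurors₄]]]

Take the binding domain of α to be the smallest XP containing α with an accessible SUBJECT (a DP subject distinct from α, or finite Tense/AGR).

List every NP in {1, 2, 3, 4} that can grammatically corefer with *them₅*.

{1, 4}

*them* is a pronoun, so Principle B applies: it must be free in its binding domain.
Binding domain of *them₅*: the embedded TP, whose subject is the diplomats₂.
*the editors₁* c-commands the pronoun but from outside its binding domain, and is not c-commanded by it → coindexation permitted.
*the diplomats₂* c-commands the pronoun within its binding domain → coindexation would violate Principle B.
*the senators₃*: the pronoun c-commands this R-expression → coindexation would violate Principle C on *the senators₃*.
*the jurors₄* and the pronoun do not c-command one another → neither Principle B nor Principle C is at stake; coindexation permitted.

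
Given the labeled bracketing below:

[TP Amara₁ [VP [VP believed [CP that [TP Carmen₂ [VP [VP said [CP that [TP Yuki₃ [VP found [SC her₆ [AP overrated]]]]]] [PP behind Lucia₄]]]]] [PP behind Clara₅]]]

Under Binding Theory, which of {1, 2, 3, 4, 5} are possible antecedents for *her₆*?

*her* is a pronoun, so Principle B applies: it must be free in its binding domain.
Binding domain of *her₆*: the embedded TP, whose subject is Yuki₃.
*Amara₁* c-commands the pronoun but from outside its binding domain, and is not c-commanded by it → coindexation permitted.
*Carmen₂* c-commands the pronoun but from outside its binding domain, and is not c-commanded by it → coindexation permitted.
*Yuki₃* c-commands the pronoun within its binding domain → coindexation would violate Principle B.
*Lucia₄* and the pronoun do not c-command one another → neither Principle B nor Principle C is at stake; coindexation permitted.
*Clara₅* and the pronoun do not c-command one another → neither Principle B nor Principle C is at stake; coindexation permitted.

{1, 2, 4, 5}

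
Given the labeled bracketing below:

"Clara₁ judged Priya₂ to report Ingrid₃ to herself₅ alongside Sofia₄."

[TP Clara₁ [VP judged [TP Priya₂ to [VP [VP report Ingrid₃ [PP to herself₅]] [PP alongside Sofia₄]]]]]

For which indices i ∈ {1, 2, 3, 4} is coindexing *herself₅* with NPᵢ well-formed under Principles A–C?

*herself* is an anaphor, so Principle A applies: it must be bound in its binding domain.
Binding domain of *herself₅*: the embedded TP, whose subject is Priya₂.
*Clara₁* c-commands the anaphor but is outside its binding domain → cannot satisfy Principle A.
*Priya₂* c-commands the anaphor within its binding domain → licit binder.
*Ingrid₃* c-commands the anaphor within its binding domain → licit binder.
*Sofia₄* does not c-command the anaphor → cannot bind it.

{2, 3}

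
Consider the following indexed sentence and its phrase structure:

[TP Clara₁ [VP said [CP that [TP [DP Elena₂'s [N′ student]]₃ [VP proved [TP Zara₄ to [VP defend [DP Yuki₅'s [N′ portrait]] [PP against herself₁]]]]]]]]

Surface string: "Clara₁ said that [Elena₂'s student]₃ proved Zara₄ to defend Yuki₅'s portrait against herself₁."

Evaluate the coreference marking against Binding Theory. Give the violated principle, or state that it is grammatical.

The two coindexed NPs are *Clara₁* and *herself₁*.
*herself₁* is an anaphor. Principle A requires it to be bound within its binding domain — the embedded TP, whose subject is Zara₄.
Within that domain it is c-commanded by *Zara₄*, which does not share its index.
*Clara₁* does c-command the anaphor, but from outside its binding domain.
The anaphor is unbound in its domain → Principle A violation.

Principle A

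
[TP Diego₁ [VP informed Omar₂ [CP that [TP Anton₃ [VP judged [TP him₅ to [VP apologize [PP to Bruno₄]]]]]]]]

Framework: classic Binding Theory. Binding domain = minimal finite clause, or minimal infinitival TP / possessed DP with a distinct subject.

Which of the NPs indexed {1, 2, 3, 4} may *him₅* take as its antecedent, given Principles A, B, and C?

*him* is a pronoun, so Principle B applies: it must be free in its binding domain.
Binding domain of *him₅*: the embedded TP, whose subject is Anton₃.
*Diego₁* c-commands the pronoun but from outside its binding domain, and is not c-commanded by it → coindexation permitted.
*Omar₂* c-commands the pronoun but from outside its binding domain, and is not c-commanded by it → coindexation permitted.
*Anton₃* c-commands the pronoun within its binding domain → coindexation would violate Principle B.
*Bruno₄*: the pronoun c-commands this R-expression → coindexation would violate Principle C on *Bruno₄*.

{1, 2}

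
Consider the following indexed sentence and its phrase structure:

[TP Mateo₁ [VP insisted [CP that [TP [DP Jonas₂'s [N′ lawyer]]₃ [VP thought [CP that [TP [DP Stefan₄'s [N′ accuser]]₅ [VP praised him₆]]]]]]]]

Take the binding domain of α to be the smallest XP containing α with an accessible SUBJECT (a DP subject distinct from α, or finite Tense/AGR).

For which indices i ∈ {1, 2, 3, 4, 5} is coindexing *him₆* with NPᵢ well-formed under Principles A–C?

{1, 2, 3, 4}

*him* is a pronoun, so Principle B applies: it must be free in its binding domain.
Binding domain of *him₆*: the embedded TP, whose subject is [Stefan₄'s accuser]₅.
*Mateo₁* c-commands the pronoun but from outside its binding domain, and is not c-commanded by it → coindexation permitted.
*Jonas₂* and the pronoun do not c-command one another → neither Principle B nor Principle C is at stake; coindexation permitted.
*[Jonas₂'s lawyer]₃* c-commands the pronoun but from outside its binding domain, and is not c-commanded by it → coindexation permitted.
*Stefan₄* and the pronoun do not c-command one another → neither Principle B nor Principle C is at stake; coindexation permitted.
*[Stefan₄'s accuser]₅* c-commands the pronoun within its binding domain → coindexation would violate Principle B.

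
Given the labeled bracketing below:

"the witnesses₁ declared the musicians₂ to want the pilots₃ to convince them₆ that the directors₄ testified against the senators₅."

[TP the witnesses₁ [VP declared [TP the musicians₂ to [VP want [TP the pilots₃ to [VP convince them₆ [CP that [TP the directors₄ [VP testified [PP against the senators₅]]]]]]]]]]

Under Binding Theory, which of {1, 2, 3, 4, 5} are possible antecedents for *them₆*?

{1, 2}

*them* is a pronoun, so Principle B applies: it must be free in its binding domain.
Binding domain of *them₆*: the embedded TP, whose subject is the pilots₃.
*the witnesses₁* c-commands the pronoun but from outside its binding domain, and is not c-commanded by it → coindexation permitted.
*the musicians₂* c-commands the pronoun but from outside its binding domain, and is not c-commanded by it → coindexation permitted.
*the pilots₃* c-commands the pronoun within its binding domain → coindexation would violate Principle B.
*the directors₄*: the pronoun c-commands this R-expression → coindexation would violate Principle C on *the directors₄*.
*the senators₅*: the pronoun c-commands this R-expression → coindexation would violate Principle C on *the senators₅*.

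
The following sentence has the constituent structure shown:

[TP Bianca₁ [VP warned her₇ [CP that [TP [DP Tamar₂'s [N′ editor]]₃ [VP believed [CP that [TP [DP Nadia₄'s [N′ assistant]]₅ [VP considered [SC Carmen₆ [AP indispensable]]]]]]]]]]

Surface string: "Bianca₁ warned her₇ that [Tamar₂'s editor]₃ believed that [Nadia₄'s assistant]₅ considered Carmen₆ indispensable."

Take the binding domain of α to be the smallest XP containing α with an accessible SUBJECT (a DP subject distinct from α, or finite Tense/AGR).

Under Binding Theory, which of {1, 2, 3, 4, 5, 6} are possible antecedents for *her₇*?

none

*her* is a pronoun, so Principle B applies: it must be free in its binding domain.
Binding domain of *her₇*: the matrix TP, whose subject is Bianca₁.
*Bianca₁* c-commands the pronoun within its binding domain → coindexation would violate Principle B.
*Tamar₂*: the pronoun c-commands this R-expression → coindexation would violate Principle C on *Tamar₂*.
*[Tamar₂'s editor]₃*: the pronoun c-commands this R-expression → coindexation would violate Principle C on *[Tamar₂'s editor]₃*.
*Nadia₄*: the pronoun c-commands this R-expression → coindexation would violate Principle C on *Nadia₄*.
*[Nadia₄'s assistant]₅*: the pronoun c-commands this R-expression → coindexation would violate Principle C on *[Nadia₄'s assistant]₅*.
*Carmen₆*: the pronoun c-commands this R-expression → coindexation would violate Principle C on *Carmen₆*.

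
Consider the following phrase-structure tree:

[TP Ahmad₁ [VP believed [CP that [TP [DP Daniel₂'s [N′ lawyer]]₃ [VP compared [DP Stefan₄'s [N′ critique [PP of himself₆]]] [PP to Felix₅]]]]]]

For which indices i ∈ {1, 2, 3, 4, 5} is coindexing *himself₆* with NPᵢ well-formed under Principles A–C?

*himself* is an anaphor, so Principle A applies: it must be bound in its binding domain.
Binding domain of *himself₆*: the possessed DP, whose subject is Stefan₄.
*Ahmad₁* c-commands the anaphor but is outside its binding domain → cannot satisfy Principle A.
*Daniel₂* does not c-command the anaphor → cannot bind it.
*[Daniel₂'s lawyer]₃* c-commands the anaphor but is outside its binding domain → cannot satisfy Principle A.
*Stefan₄* c-commands the anaphor within its binding domain → licit binder.
*Felix₅* does not c-command the anaphor → cannot bind it.

{4}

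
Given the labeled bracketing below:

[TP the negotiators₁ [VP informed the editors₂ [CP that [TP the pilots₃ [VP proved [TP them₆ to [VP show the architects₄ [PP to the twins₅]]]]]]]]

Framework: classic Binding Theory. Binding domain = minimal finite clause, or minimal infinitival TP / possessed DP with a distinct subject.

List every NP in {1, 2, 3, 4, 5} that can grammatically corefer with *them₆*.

{1, 2}

*them* is a pronoun, so Principle B applies: it must be free in its binding domain.
Binding domain of *them₆*: the embedded TP, whose subject is the pilots₃.
*the negotiators₁* c-commands the pronoun but from outside its binding domain, and is not c-commanded by it → coindexation permitted.
*the editors₂* c-commands the pronoun but from outside its binding domain, and is not c-commanded by it → coindexation permitted.
*the pilots₃* c-commands the pronoun within its binding domain → coindexation would violate Principle B.
*the architects₄*: the pronoun c-commands this R-expression → coindexation would violate Principle C on *the architects₄*.
*the twins₅*: the pronoun c-commands this R-expression → coindexation would violate Principle C on *the twins₅*.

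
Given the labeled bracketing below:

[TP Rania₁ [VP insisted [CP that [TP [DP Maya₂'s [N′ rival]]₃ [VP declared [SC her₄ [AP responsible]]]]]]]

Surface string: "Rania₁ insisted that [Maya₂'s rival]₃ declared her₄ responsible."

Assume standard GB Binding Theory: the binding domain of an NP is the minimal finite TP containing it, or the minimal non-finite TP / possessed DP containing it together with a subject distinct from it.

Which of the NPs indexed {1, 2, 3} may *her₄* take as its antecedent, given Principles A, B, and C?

*her* is a pronoun, so Principle B applies: it must be free in its binding domain.
Binding domain of *her₄*: the embedded TP, whose subject is [Maya₂'s rival]₃.
*Rania₁* c-commands the pronoun but from outside its binding domain, and is not c-commanded by it → coindexation permitted.
*Maya₂* and the pronoun do not c-command one another → neither Principle B nor Principle C is at stake; coindexation permitted.
*[Maya₂'s rival]₃* c-commands the pronoun within its binding domain → coindexation would violate Principle B.

{1, 2}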